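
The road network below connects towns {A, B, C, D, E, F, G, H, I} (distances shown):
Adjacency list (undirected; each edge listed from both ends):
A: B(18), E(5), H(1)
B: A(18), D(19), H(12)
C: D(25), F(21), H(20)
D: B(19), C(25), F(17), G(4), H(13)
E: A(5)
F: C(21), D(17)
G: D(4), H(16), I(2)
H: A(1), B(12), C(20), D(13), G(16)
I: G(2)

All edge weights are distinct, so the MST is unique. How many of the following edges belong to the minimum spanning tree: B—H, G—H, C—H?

2

Kruskal's algorithm — process edges by increasing weight (ties by edge label):
A—H (1): add — endpoints in different components.
G—I (2): add — endpoints in different components.
D—G (4): add — endpoints in different components.
A—E (5): add — endpoints in different components.
B—H (12): add — endpoints in different components.
D—H (13): add — endpoints in different components.
G—H (16): skip — G and H already connected.
D—F (17): add — endpoints in different components.
A—B (18): skip — A and B already connected.
B—D (19): skip — B and D already connected.
C—H (20): add — endpoints in different components.
MST edge set: {A—H, G—I, D—G, A—E, B—H, D—H, D—F, C—H}.
Of the listed edges, {B—H, C—H} are in the MST → 2.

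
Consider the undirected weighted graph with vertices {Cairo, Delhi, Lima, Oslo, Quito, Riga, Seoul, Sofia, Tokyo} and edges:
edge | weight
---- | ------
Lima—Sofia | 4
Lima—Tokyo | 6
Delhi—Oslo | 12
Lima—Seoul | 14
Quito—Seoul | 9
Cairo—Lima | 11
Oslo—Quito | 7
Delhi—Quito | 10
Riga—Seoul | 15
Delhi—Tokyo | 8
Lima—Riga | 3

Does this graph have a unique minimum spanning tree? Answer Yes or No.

Yes

Kruskal: consider edges lightest-first.
Lima—Riga (3): add — endpoints in different components.
Lima—Sofia (4): add — endpoints in different components.
Lima—Tokyo (6): add — endpoints in different components.
Oslo—Quito (7): add — endpoints in different components.
Delhi—Tokyo (8): add — endpoints in different components.
Quito—Seoul (9): add — endpoints in different components.
Delhi—Quito (10): add — endpoints in different components.
Cairo—Lima (11): add — endpoints in different components.
Every non-tree edge has weight strictly greater than the heaviest edge on the tree path between its endpoints, so the MST is unique.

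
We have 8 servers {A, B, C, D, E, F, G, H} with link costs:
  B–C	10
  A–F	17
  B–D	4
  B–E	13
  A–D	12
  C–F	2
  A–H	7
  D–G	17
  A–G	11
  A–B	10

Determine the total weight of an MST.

Grow the tree from G using Prim:
Step 1: cheapest edge leaving the tree is A–G (11); add A.
Step 2: cheapest edge leaving the tree is A–H (7); add H.
Step 3: cheapest edge leaving the tree is A–B (10); add B.
Step 4: cheapest edge leaving the tree is B–D (4); add D.
Step 5: cheapest edge leaving the tree is B–C (10); add C.
Step 6: cheapest edge leaving the tree is C–F (2); add F.
Step 7: cheapest edge leaving the tree is B–E (13); add E.
MST edges: A–G, A–H, A–B, B–D, B–C, C–F, B–E; total weight 11+7+10+4+10+2+13 = 57.

57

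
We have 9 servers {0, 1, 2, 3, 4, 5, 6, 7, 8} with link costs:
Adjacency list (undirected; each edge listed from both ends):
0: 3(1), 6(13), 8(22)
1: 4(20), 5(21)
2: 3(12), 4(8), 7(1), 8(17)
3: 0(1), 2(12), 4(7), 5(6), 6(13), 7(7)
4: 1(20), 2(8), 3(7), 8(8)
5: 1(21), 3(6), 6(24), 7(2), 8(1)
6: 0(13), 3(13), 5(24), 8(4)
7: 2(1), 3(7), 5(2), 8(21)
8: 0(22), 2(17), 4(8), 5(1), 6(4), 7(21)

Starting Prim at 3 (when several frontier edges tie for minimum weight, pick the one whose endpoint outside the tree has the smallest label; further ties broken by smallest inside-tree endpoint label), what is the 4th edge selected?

5-7

Prim, starting at 3.
Step 1: cheapest edge leaving the tree is 0–3 (1); add 0.
Step 2: cheapest edge leaving the tree is 3–5 (6); add 5.
Step 3: cheapest edge leaving the tree is 5–8 (1); add 8.
Step 4: cheapest edge leaving the tree is 5–7 (2); add 7.
Step 5: cheapest edge leaving the tree is 2–7 (1); add 2.
Step 6: cheapest edge leaving the tree is 6–8 (4); add 6.
Step 7: cheapest edge leaving the tree is 3–4 (7); add 4.
Step 8: cheapest edge leaving the tree is 1–4 (20); add 1.
The 4th edge added is 5–7.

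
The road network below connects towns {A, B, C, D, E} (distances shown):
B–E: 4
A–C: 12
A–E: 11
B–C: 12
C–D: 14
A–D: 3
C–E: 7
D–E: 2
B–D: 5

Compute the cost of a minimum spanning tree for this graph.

Grow the tree from C using Prim:
Step 1: frontier [C–E 7, A–C 12, B–C 12, C–D 14] → take C–E (7); add E.
Step 2: frontier [A–C 12, B–C 12, C–D 14, D–E 2, B–E 4, A–E 11] → take D–E (2); add D.
Step 3: frontier [A–C 12, B–C 12, A–D 3, B–D 5, B–E 4, A–E 11] → take A–D (3); add A.
Step 4: frontier [B–C 12, B–D 5, B–E 4] → take B–E (4); add B.
MST edges: C–E, D–E, A–D, B–E; total weight 7+2+3+4 = 16.

16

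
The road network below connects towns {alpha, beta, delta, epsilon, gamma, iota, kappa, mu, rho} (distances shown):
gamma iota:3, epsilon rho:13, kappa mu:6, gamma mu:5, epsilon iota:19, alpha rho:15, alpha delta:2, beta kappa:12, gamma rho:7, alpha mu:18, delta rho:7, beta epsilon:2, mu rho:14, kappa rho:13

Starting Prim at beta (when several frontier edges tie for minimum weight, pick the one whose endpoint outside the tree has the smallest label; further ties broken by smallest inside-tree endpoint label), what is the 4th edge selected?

gamma-mu

Grow the tree from beta using Prim:
Step 1: cheapest edge leaving the tree is beta epsilon (2); add epsilon.
Step 2: cheapest edge leaving the tree is beta kappa (12); add kappa.
Step 3: cheapest edge leaving the tree is kappa mu (6); add mu.
Step 4: cheapest edge leaving the tree is gamma mu (5); add gamma.
Step 5: cheapest edge leaving the tree is gamma iota (3); add iota.
Step 6: cheapest edge leaving the tree is gamma rho (7); add rho.
Step 7: cheapest edge leaving the tree is delta rho (7); add delta.
Step 8: cheapest edge leaving the tree is alpha delta (2); add alpha.
The 4th edge added is gamma mu.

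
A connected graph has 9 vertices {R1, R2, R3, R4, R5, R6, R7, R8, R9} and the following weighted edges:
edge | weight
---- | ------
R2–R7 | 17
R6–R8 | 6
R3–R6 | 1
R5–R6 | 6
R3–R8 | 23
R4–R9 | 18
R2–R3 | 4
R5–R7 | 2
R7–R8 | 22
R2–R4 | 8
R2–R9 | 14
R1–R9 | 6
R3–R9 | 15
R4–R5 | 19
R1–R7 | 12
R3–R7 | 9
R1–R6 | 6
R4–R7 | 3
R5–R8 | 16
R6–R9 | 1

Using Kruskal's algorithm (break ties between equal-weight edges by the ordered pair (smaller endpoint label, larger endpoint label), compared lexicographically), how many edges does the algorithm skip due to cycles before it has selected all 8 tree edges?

1

Kruskal: consider edges lightest-first.
R3–R6 (1): add — endpoints in different components.
R6–R9 (1): add — endpoints in different components.
R5–R7 (2): add — endpoints in different components.
R4–R7 (3): add — endpoints in different components.
R2–R3 (4): add — endpoints in different components.
R1–R6 (6): add — endpoints in different components.
R1–R9 (6): skip — R1 and R9 already connected.
R5–R6 (6): add — endpoints in different components.
R6–R8 (6): add — endpoints in different components.
Edges rejected before the tree was complete: 1.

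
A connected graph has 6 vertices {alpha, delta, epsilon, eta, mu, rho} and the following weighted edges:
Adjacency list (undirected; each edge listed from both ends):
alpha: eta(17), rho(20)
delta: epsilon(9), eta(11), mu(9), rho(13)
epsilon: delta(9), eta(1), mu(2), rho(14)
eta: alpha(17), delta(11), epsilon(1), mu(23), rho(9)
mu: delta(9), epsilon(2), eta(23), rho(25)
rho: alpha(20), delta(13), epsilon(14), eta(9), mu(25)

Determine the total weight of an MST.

Prim, starting at eta.
Step 1: cheapest edge leaving the tree is epsilon—eta (1); add epsilon.
Step 2: cheapest edge leaving the tree is epsilon—mu (2); add mu.
Step 3: cheapest edge leaving the tree is delta—epsilon (9); add delta.
Step 4: cheapest edge leaving the tree is eta—rho (9); add rho.
Step 5: cheapest edge leaving the tree is alpha—eta (17); add alpha.
MST edges: epsilon—eta, epsilon—mu, delta—epsilon, eta—rho, alpha—eta; total weight 1+2+9+9+17 = 38.

38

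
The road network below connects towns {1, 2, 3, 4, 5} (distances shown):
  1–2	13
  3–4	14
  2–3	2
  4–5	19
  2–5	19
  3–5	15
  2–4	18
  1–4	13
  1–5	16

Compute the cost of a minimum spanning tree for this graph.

Kruskal's algorithm — process edges by increasing weight (ties by edge label):
2–3 (2): add. Components now {1} {2,3} {4} {5}
1–2 (13): add. Components now {1,2,3} {4} {5}
1–4 (13): add. Components now {1,2,3,4} {5}
3–4 (14): skip — 3 and 4 already connected.
3–5 (15): add. Components now {1,2,3,4,5}
MST edges: 2–3, 1–2, 1–4, 3–5; total weight 2+13+13+15 = 43.

43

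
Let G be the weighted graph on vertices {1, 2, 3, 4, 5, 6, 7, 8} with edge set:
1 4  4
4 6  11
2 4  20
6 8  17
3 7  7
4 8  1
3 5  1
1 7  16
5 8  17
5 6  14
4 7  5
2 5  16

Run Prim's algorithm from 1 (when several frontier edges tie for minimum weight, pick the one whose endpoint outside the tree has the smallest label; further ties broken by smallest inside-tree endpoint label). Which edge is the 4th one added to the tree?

Prim's algorithm from 1:
Step 1: cheapest edge leaving the tree is 1 4 (4); add 4.
Step 2: cheapest edge leaving the tree is 4 8 (1); add 8.
Step 3: cheapest edge leaving the tree is 4 7 (5); add 7.
Step 4: cheapest edge leaving the tree is 3 7 (7); add 3.
Step 5: cheapest edge leaving the tree is 3 5 (1); add 5.
Step 6: cheapest edge leaving the tree is 4 6 (11); add 6.
Step 7: cheapest edge leaving the tree is 2 5 (16); add 2.
The 4th edge added is 3 7.

3-7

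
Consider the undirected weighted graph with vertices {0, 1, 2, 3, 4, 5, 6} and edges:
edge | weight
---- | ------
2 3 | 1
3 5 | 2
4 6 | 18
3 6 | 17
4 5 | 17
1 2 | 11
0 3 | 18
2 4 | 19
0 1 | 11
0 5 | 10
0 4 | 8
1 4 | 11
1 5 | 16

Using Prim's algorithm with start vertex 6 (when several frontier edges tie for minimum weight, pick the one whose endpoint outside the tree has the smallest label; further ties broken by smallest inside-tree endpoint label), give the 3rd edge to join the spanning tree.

Grow the tree from 6 using Prim:
Step 1: frontier [3 6 17, 4 6 18] → take 3 6 (17); add 3.
Step 2: frontier [2 3 1, 3 5 2, 0 3 18, 4 6 18] → take 2 3 (1); add 2.
Step 3: frontier [1 2 11, 2 4 19, 3 5 2, 0 3 18, 4 6 18] → take 3 5 (2); add 5.
Step 4: frontier [1 2 11, 2 4 19, 0 3 18, 0 5 10, 1 5 16, 4 5 17, 4 6 18] → take 0 5 (10); add 0.
Step 5: frontier [0 4 8, 0 1 11, 1 2 11, 2 4 19, 1 5 16, 4 5 17, 4 6 18] → take 0 4 (8); add 4.
Step 6: frontier [0 1 11, 1 2 11, 1 4 11, 1 5 16] → take 0 1 (11); add 1.
The 3rd edge added is 3 5.

3-5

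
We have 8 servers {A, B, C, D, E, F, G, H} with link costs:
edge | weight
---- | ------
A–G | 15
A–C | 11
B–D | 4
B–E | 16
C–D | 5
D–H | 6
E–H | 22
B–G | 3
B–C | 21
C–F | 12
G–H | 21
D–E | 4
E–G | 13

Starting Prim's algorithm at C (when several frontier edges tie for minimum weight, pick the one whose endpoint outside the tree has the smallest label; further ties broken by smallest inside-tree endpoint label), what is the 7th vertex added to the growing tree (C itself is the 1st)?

Prim, starting at C.
Step 1: frontier [C–D 5, A–C 11, C–F 12, B–C 21] → take C–D (5); add D.
Step 2: frontier [A–C 11, C–F 12, B–C 21, B–D 4, D–E 4, D–H 6] → take B–D (4); add B.
Step 3: frontier [B–G 3, B–E 16, A–C 11, C–F 12, D–E 4, D–H 6] → take B–G (3); add G.
Step 4: frontier [B–E 16, A–C 11, C–F 12, D–E 4, D–H 6, E–G 13, A–G 15, G–H 21] → take D–E (4); add E.
Step 5: frontier [A–C 11, C–F 12, D–H 6, E–H 22, A–G 15, G–H 21] → take D–H (6); add H.
Step 6: frontier [A–C 11, C–F 12, A–G 15] → take A–C (11); add A.
Step 7: frontier [C–F 12] → take C–F (12); add F.
Vertex order: C, D, B, G, E, H, A, F. The 7th vertex is A.

A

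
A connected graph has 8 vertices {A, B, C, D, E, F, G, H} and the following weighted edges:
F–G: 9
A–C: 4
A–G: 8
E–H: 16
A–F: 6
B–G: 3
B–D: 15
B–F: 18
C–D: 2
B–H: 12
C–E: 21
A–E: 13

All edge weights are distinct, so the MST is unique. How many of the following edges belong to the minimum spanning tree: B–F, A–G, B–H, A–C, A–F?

4

Sort edges by weight, then run Kruskal:
C–D (2): add — endpoints in different components.
B–G (3): add — endpoints in different components.
A–C (4): add — endpoints in different components.
A–F (6): add — endpoints in different components.
A–G (8): add — endpoints in different components.
F–G (9): skip — F and G already connected.
B–H (12): add — endpoints in different components.
A–E (13): add — endpoints in different components.
MST edge set: {C–D, B–G, A–C, A–F, A–G, B–H, A–E}.
Of the listed edges, {A–G, B–H, A–C, A–F} are in the MST → 4.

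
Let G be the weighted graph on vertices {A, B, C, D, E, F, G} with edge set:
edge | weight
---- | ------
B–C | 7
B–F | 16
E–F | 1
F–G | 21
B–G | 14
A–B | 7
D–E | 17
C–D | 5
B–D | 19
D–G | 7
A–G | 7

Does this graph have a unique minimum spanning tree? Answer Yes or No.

Sort edges by weight, then run Kruskal:
E–F (1): add — endpoints in different components.
C–D (5): add — endpoints in different components.
A–B (7): add — endpoints in different components.
A–G (7): add — endpoints in different components.
B–C (7): add — endpoints in different components.
D–G (7): skip — D and G already connected.
B–G (14): skip — B and G already connected.
B–F (16): add — endpoints in different components.
Non-tree edge D–G has weight 7, equal to the heaviest edge on its tree cycle — swapping gives another MST of the same weight. Not unique.

No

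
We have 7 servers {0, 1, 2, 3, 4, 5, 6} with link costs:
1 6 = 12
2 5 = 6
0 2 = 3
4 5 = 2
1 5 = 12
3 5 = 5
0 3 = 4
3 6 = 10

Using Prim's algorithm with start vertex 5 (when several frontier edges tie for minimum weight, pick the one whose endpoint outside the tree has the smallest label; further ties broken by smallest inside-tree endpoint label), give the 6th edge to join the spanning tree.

Prim's algorithm from 5:
Step 1: frontier [4 5 2, 3 5 5, 2 5 6, 1 5 12] → take 4 5 (2); add 4.
Step 2: frontier [3 5 5, 2 5 6, 1 5 12] → take 3 5 (5); add 3.
Step 3: frontier [0 3 4, 3 6 10, 2 5 6, 1 5 12] → take 0 3 (4); add 0.
Step 4: frontier [0 2 3, 3 6 10, 2 5 6, 1 5 12] → take 0 2 (3); add 2.
Step 5: frontier [3 6 10, 1 5 12] → take 3 6 (10); add 6.
Step 6: frontier [1 5 12, 1 6 12] → take 1 5 (12); add 1.
The 6th edge added is 1 5.

1-5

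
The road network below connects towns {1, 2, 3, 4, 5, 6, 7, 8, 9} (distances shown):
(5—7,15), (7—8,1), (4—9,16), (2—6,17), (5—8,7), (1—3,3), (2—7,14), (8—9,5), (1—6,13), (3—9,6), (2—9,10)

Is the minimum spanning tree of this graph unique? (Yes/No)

Sort edges by weight, then run Kruskal:
7—8 (1): add — endpoints in different components.
1—3 (3): add — endpoints in different components.
8—9 (5): add — endpoints in different components.
3—9 (6): add — endpoints in different components.
5—8 (7): add — endpoints in different components.
2—9 (10): add — endpoints in different components.
1—6 (13): add — endpoints in different components.
2—7 (14): skip — 2 and 7 already connected.
5—7 (15): skip — 5 and 7 already connected.
4—9 (16): add — endpoints in different components.
Every non-tree edge has weight strictly greater than the heaviest edge on the tree path between its endpoints, so the MST is unique.

Yes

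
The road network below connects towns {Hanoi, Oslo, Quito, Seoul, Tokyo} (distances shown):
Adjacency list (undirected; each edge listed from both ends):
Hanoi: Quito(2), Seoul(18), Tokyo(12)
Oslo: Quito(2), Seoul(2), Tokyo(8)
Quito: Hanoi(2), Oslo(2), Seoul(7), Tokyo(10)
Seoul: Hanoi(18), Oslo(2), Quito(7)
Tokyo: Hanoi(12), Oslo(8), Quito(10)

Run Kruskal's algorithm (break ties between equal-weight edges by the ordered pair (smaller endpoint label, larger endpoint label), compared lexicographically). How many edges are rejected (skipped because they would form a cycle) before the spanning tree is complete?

1

Sort edges by weight, then run Kruskal:
Hanoi-Quito (2): add. Components now {Hanoi,Quito} {Seoul} {Oslo} {Tokyo}
Oslo-Quito (2): add. Components now {Hanoi,Oslo,Quito} {Seoul} {Tokyo}
Oslo-Seoul (2): add. Components now {Hanoi,Oslo,Quito,Seoul} {Tokyo}
Quito-Seoul (7): skip — Quito and Seoul already connected.
Oslo-Tokyo (8): add. Components now {Hanoi,Oslo,Quito,Seoul,Tokyo}
Edges rejected before the tree was complete: 1.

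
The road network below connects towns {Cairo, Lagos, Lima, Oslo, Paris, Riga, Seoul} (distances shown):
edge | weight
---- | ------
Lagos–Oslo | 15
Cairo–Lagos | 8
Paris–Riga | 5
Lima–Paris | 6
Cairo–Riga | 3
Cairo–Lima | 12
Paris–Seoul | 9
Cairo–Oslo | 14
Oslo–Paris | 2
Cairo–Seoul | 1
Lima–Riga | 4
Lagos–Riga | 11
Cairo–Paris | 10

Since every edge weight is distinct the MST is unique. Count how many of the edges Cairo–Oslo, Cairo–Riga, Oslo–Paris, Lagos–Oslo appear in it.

Kruskal's algorithm — process edges by increasing weight (ties by edge label):
Cairo–Seoul (1): add — endpoints in different components.
Oslo–Paris (2): add — endpoints in different components.
Cairo–Riga (3): add — endpoints in different components.
Lima–Riga (4): add — endpoints in different components.
Paris–Riga (5): add — endpoints in different components.
Lima–Paris (6): skip — Paris and Lima already connected.
Cairo–Lagos (8): add — endpoints in different components.
MST edge set: {Cairo–Seoul, Oslo–Paris, Cairo–Riga, Lima–Riga, Paris–Riga, Cairo–Lagos}.
Of the listed edges, {Cairo–Riga, Oslo–Paris} are in the MST → 2.

2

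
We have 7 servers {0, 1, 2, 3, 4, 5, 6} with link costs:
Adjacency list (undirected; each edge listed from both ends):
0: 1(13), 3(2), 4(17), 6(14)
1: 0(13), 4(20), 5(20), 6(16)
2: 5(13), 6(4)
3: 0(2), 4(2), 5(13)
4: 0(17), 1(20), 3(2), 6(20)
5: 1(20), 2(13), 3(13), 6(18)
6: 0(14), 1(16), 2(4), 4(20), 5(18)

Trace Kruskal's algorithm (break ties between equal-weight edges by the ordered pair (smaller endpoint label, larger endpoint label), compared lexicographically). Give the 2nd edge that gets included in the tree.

Kruskal: consider edges lightest-first.
0—3 (2): add — endpoints in different components.
3—4 (2): add — endpoints in different components.
2—6 (4): add — endpoints in different components.
0—1 (13): add — endpoints in different components.
2—5 (13): add — endpoints in different components.
3—5 (13): add — endpoints in different components.
The 2nd edge added is 3—4.

3-4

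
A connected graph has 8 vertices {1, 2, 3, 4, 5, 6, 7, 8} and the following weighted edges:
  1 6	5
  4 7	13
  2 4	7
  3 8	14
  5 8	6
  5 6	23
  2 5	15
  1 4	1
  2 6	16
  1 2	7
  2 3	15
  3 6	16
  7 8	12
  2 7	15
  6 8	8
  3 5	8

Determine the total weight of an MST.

Sort edges by weight, then run Kruskal:
1 4 (1): add — endpoints in different components.
1 6 (5): add — endpoints in different components.
5 8 (6): add — endpoints in different components.
1 2 (7): add — endpoints in different components.
2 4 (7): skip — 2 and 4 already connected.
3 5 (8): add — endpoints in different components.
6 8 (8): add — endpoints in different components.
7 8 (12): add — endpoints in different components.
MST edges: 1 4, 1 6, 5 8, 1 2, 3 5, 6 8, 7 8; total weight 1+5+6+7+8+8+12 = 47.

47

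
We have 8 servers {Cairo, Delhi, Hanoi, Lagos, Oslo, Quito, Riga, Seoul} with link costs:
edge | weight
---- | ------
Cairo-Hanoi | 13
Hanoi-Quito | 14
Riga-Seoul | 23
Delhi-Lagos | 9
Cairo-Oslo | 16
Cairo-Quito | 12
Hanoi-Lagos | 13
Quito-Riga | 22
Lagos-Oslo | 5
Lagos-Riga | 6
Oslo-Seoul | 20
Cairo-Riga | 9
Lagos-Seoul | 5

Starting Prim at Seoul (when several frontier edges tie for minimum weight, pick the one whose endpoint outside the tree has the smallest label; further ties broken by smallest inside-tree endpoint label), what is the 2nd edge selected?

Prim's algorithm from Seoul:
Step 1: cheapest edge leaving the tree is Lagos-Seoul (5); add Lagos.
Step 2: cheapest edge leaving the tree is Lagos-Oslo (5); add Oslo.
Step 3: cheapest edge leaving the tree is Lagos-Riga (6); add Riga.
Step 4: cheapest edge leaving the tree is Cairo-Riga (9); add Cairo.
Step 5: cheapest edge leaving the tree is Delhi-Lagos (9); add Delhi.
Step 6: cheapest edge leaving the tree is Cairo-Quito (12); add Quito.
Step 7: cheapest edge leaving the tree is Cairo-Hanoi (13); add Hanoi.
The 2nd edge added is Lagos-Oslo.

Lagos-Oslo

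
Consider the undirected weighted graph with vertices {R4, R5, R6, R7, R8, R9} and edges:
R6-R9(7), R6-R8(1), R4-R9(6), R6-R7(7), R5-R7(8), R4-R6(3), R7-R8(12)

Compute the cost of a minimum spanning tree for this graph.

25

Prim, starting at R6.
Step 1: cheapest edge leaving the tree is R6-R8 (1); add R8.
Step 2: cheapest edge leaving the tree is R4-R6 (3); add R4.
Step 3: cheapest edge leaving the tree is R4-R9 (6); add R9.
Step 4: cheapest edge leaving the tree is R6-R7 (7); add R7.
Step 5: cheapest edge leaving the tree is R5-R7 (8); add R5.
MST edges: R6-R8, R4-R6, R4-R9, R6-R7, R5-R7; total weight 1+3+6+7+8 = 25.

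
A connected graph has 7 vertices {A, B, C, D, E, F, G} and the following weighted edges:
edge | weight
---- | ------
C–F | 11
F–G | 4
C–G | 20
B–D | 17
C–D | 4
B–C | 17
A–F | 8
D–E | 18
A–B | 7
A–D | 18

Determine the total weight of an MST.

Prim, starting at F.
Step 1: cheapest edge leaving the tree is F–G (4); add G.
Step 2: cheapest edge leaving the tree is A–F (8); add A.
Step 3: cheapest edge leaving the tree is A–B (7); add B.
Step 4: cheapest edge leaving the tree is C–F (11); add C.
Step 5: cheapest edge leaving the tree is C–D (4); add D.
Step 6: cheapest edge leaving the tree is D–E (18); add E.
MST edges: F–G, A–F, A–B, C–F, C–D, D–E; total weight 4+8+7+11+4+18 = 52.

52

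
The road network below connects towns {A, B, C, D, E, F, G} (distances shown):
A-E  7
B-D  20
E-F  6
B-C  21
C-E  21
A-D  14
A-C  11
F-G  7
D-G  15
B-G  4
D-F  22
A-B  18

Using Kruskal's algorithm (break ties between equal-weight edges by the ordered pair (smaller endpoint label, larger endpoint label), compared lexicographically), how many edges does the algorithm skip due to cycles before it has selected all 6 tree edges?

0

Kruskal's algorithm — process edges by increasing weight (ties by edge label):
B-G (4): add — endpoints in different components.
E-F (6): add — endpoints in different components.
A-E (7): add — endpoints in different components.
F-G (7): add — endpoints in different components.
A-C (11): add — endpoints in different components.
A-D (14): add — endpoints in different components.
Edges rejected before the tree was complete: 0.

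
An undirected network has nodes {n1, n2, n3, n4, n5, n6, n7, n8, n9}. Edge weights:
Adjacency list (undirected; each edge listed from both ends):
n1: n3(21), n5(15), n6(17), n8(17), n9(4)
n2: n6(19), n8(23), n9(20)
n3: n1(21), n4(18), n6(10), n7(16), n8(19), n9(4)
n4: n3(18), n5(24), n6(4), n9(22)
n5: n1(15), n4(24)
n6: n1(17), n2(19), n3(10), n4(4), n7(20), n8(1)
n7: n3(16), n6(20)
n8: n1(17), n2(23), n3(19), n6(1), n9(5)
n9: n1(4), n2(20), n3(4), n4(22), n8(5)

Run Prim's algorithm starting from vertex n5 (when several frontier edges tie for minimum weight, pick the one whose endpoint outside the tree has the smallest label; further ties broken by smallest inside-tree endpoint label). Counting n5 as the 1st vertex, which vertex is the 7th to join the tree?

Prim, starting at n5.
Step 1: cheapest edge leaving the tree is n1–n5 (15); add n1.
Step 2: cheapest edge leaving the tree is n1–n9 (4); add n9.
Step 3: cheapest edge leaving the tree is n3–n9 (4); add n3.
Step 4: cheapest edge leaving the tree is n8–n9 (5); add n8.
Step 5: cheapest edge leaving the tree is n6–n8 (1); add n6.
Step 6: cheapest edge leaving the tree is n4–n6 (4); add n4.
Step 7: cheapest edge leaving the tree is n3–n7 (16); add n7.
Step 8: cheapest edge leaving the tree is n2–n6 (19); add n2.
Vertex order: n5, n1, n9, n3, n8, n6, n4, n7, n2. The 7th vertex is n4.

n4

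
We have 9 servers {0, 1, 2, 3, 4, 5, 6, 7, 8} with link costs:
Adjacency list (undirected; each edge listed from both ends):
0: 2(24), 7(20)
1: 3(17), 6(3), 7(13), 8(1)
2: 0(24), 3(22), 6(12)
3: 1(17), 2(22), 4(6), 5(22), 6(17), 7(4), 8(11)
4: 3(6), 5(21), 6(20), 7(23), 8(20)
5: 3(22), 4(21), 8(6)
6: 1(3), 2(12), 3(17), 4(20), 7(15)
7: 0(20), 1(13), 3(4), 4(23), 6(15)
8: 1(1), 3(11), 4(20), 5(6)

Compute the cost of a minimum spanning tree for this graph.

63

Grow the tree from 7 using Prim:
Step 1: cheapest edge leaving the tree is 3–7 (4); add 3.
Step 2: cheapest edge leaving the tree is 3–4 (6); add 4.
Step 3: cheapest edge leaving the tree is 3–8 (11); add 8.
Step 4: cheapest edge leaving the tree is 1–8 (1); add 1.
Step 5: cheapest edge leaving the tree is 1–6 (3); add 6.
Step 6: cheapest edge leaving the tree is 5–8 (6); add 5.
Step 7: cheapest edge leaving the tree is 2–6 (12); add 2.
Step 8: cheapest edge leaving the tree is 0–7 (20); add 0.
MST edges: 3–7, 3–4, 3–8, 1–8, 1–6, 5–8, 2–6, 0–7; total weight 4+6+11+1+3+6+12+20 = 63.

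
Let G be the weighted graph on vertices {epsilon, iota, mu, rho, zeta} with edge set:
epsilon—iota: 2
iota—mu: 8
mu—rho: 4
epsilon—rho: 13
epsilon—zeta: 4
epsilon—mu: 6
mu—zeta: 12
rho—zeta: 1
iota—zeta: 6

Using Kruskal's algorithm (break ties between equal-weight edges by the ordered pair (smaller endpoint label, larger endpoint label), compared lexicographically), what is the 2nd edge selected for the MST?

Kruskal: consider edges lightest-first.
rho—zeta (1): add. Components now {rho,zeta} {mu} {iota} {epsilon}
epsilon—iota (2): add. Components now {rho,zeta} {mu} {epsilon,iota}
epsilon—zeta (4): add. Components now {epsilon,iota,rho,zeta} {mu}
mu—rho (4): add. Components now {epsilon,iota,mu,rho,zeta}
The 2nd edge added is epsilon—iota.

epsilon-iota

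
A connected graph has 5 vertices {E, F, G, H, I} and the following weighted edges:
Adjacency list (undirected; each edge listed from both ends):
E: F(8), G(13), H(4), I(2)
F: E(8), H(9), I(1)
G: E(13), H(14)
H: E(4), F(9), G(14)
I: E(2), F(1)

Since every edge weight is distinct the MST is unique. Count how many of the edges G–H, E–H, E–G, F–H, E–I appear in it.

Kruskal: consider edges lightest-first.
F–I (1): add. Components now {E} {F,I} {G} {H}
E–I (2): add. Components now {E,F,I} {G} {H}
E–H (4): add. Components now {E,F,H,I} {G}
E–F (8): skip — E and F already connected.
F–H (9): skip — F and H already connected.
E–G (13): add. Components now {E,F,G,H,I}
MST edge set: {F–I, E–I, E–H, E–G}.
Of the listed edges, {E–H, E–G, E–I} are in the MST → 3.

3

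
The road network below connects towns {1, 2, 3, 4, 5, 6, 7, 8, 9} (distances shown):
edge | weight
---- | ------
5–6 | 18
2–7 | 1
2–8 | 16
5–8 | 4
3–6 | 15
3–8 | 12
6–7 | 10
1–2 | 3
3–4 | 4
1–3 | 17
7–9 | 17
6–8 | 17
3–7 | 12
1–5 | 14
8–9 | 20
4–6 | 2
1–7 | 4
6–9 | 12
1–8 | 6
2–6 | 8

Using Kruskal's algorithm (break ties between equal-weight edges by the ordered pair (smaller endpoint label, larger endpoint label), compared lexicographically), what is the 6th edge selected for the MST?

1-8

Kruskal's algorithm — process edges by increasing weight (ties by edge label):
2–7 (1): add — endpoints in different components.
4–6 (2): add — endpoints in different components.
1–2 (3): add — endpoints in different components.
1–7 (4): skip — 1 and 7 already connected.
3–4 (4): add — endpoints in different components.
5–8 (4): add — endpoints in different components.
1–8 (6): add — endpoints in different components.
2–6 (8): add — endpoints in different components.
6–7 (10): skip — 6 and 7 already connected.
3–7 (12): skip — 3 and 7 already connected.
3–8 (12): skip — 3 and 8 already connected.
6–9 (12): add — endpoints in different components.
The 6th edge added is 1–8.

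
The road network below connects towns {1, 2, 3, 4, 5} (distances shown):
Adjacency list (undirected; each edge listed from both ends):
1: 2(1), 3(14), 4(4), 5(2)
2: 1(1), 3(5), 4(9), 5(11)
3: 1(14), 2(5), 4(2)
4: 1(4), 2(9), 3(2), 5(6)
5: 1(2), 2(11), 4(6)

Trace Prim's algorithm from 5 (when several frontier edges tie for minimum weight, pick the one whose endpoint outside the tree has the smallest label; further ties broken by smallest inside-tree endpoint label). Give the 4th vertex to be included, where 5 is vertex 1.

Prim, starting at 5.
Step 1: cheapest edge leaving the tree is 1—5 (2); add 1.
Step 2: cheapest edge leaving the tree is 1—2 (1); add 2.
Step 3: cheapest edge leaving the tree is 1—4 (4); add 4.
Step 4: cheapest edge leaving the tree is 3—4 (2); add 3.
Vertex order: 5, 1, 2, 4, 3. The 4th vertex is 4.

4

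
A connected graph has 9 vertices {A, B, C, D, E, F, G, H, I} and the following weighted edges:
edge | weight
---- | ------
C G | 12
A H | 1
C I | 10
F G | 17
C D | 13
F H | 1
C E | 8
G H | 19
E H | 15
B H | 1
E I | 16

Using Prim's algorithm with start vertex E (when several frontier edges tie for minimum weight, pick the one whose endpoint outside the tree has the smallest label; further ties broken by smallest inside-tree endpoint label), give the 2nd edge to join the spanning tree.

Prim, starting at E.
Step 1: cheapest edge leaving the tree is C E (8); add C.
Step 2: cheapest edge leaving the tree is C I (10); add I.
Step 3: cheapest edge leaving the tree is C G (12); add G.
Step 4: cheapest edge leaving the tree is C D (13); add D.
Step 5: cheapest edge leaving the tree is E H (15); add H.
Step 6: cheapest edge leaving the tree is A H (1); add A.
Step 7: cheapest edge leaving the tree is B H (1); add B.
Step 8: cheapest edge leaving the tree is F H (1); add F.
The 2nd edge added is C I.

C-I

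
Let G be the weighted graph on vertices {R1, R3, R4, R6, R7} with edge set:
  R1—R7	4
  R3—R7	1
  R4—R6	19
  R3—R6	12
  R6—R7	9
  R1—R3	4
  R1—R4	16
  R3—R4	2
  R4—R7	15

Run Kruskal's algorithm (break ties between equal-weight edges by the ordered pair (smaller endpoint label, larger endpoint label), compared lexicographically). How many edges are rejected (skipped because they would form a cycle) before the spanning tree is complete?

1

Kruskal's algorithm — process edges by increasing weight (ties by edge label):
R3—R7 (1): add — endpoints in different components.
R3—R4 (2): add — endpoints in different components.
R1—R3 (4): add — endpoints in different components.
R1—R7 (4): skip — R7 and R1 already connected.
R6—R7 (9): add — endpoints in different components.
Edges rejected before the tree was complete: 1.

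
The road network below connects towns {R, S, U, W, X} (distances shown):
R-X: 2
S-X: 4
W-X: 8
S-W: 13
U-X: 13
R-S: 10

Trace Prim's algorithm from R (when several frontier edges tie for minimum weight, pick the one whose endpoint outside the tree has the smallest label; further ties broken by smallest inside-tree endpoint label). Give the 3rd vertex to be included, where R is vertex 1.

Grow the tree from R using Prim:
Step 1: cheapest edge leaving the tree is R-X (2); add X.
Step 2: cheapest edge leaving the tree is S-X (4); add S.
Step 3: cheapest edge leaving the tree is W-X (8); add W.
Step 4: cheapest edge leaving the tree is U-X (13); add U.
Vertex order: R, X, S, W, U. The 3rd vertex is S.

S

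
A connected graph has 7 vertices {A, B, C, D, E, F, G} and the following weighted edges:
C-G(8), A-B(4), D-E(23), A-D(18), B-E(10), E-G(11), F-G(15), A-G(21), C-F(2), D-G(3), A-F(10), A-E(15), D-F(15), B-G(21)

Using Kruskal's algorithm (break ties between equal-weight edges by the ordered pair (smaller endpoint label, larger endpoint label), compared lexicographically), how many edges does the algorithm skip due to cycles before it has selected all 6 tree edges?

Kruskal: consider edges lightest-first.
C-F (2): add — endpoints in different components.
D-G (3): add — endpoints in different components.
A-B (4): add — endpoints in different components.
C-G (8): add — endpoints in different components.
A-F (10): add — endpoints in different components.
B-E (10): add — endpoints in different components.
Edges rejected before the tree was complete: 0.

0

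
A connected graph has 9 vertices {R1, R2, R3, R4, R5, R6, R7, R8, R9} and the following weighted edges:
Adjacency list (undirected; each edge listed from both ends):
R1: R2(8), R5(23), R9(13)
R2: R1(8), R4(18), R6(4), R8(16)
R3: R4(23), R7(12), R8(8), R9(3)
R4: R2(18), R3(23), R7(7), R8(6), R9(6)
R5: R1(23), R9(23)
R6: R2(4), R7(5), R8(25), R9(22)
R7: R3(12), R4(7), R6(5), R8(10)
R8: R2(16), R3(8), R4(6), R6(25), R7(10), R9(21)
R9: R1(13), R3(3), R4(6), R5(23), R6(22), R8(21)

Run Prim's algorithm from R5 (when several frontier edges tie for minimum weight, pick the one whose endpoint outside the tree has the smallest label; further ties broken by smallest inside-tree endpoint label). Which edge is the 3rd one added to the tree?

Prim's algorithm from R5:
Step 1: cheapest edge leaving the tree is R1-R5 (23); add R1.
Step 2: cheapest edge leaving the tree is R1-R2 (8); add R2.
Step 3: cheapest edge leaving the tree is R2-R6 (4); add R6.
Step 4: cheapest edge leaving the tree is R6-R7 (5); add R7.
Step 5: cheapest edge leaving the tree is R4-R7 (7); add R4.
Step 6: cheapest edge leaving the tree is R4-R8 (6); add R8.
Step 7: cheapest edge leaving the tree is R4-R9 (6); add R9.
Step 8: cheapest edge leaving the tree is R3-R9 (3); add R3.
The 3rd edge added is R2-R6.

R2-R6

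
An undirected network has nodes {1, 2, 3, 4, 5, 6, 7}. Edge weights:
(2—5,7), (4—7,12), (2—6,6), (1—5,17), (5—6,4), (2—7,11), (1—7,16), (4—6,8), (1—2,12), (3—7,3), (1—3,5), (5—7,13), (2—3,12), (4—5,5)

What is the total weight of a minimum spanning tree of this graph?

34

Sort edges by weight, then run Kruskal:
3—7 (3): add. Components now {1} {2} {3,7} {4} {5} {6}
5—6 (4): add. Components now {1} {2} {3,7} {4} {5,6}
1—3 (5): add. Components now {1,3,7} {2} {4} {5,6}
4—5 (5): add. Components now {1,3,7} {2} {4,5,6}
2—6 (6): add. Components now {1,3,7} {2,4,5,6}
2—5 (7): skip — 2 and 5 already connected.
4—6 (8): skip — 4 and 6 already connected.
2—7 (11): add. Components now {1,2,3,4,5,6,7}
MST edges: 3—7, 5—6, 1—3, 4—5, 2—6, 2—7; total weight 3+4+5+5+6+11 = 34.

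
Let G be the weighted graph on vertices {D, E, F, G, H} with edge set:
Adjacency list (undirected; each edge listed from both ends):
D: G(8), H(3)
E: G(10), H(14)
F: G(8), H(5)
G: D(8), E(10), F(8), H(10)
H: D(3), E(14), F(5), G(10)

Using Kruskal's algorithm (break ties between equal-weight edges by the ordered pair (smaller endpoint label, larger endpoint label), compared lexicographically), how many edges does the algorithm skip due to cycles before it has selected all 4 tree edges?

Kruskal: consider edges lightest-first.
D–H (3): add. Components now {D,H} {E} {F} {G}
F–H (5): add. Components now {D,F,H} {E} {G}
D–G (8): add. Components now {D,F,G,H} {E}
F–G (8): skip — F and G already connected.
E–G (10): add. Components now {D,E,F,G,H}
Edges rejected before the tree was complete: 1.

1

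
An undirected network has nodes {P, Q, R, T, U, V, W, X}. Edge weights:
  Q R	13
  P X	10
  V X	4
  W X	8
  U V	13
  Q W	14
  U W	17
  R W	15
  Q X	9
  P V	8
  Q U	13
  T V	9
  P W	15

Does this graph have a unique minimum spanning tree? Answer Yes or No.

No

Kruskal's algorithm — process edges by increasing weight (ties by edge label):
V X (4): add — endpoints in different components.
P V (8): add — endpoints in different components.
W X (8): add — endpoints in different components.
Q X (9): add — endpoints in different components.
T V (9): add — endpoints in different components.
P X (10): skip — P and X already connected.
Q R (13): add — endpoints in different components.
Q U (13): add — endpoints in different components.
Non-tree edge U V has weight 13, equal to the heaviest edge on its tree cycle — swapping gives another MST of the same weight. Not unique.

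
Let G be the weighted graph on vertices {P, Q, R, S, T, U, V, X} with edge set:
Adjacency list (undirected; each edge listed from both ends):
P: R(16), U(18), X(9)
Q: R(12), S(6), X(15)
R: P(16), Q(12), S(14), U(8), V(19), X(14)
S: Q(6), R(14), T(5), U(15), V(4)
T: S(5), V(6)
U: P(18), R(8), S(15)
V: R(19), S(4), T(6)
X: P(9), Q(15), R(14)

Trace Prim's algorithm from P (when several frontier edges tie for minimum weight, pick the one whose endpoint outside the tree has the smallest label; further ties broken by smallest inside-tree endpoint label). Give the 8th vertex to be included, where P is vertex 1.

T

Prim, starting at P.
Step 1: cheapest edge leaving the tree is P—X (9); add X.
Step 2: cheapest edge leaving the tree is R—X (14); add R.
Step 3: cheapest edge leaving the tree is R—U (8); add U.
Step 4: cheapest edge leaving the tree is Q—R (12); add Q.
Step 5: cheapest edge leaving the tree is Q—S (6); add S.
Step 6: cheapest edge leaving the tree is S—V (4); add V.
Step 7: cheapest edge leaving the tree is S—T (5); add T.
Vertex order: P, X, R, U, Q, S, V, T. The 8th vertex is T.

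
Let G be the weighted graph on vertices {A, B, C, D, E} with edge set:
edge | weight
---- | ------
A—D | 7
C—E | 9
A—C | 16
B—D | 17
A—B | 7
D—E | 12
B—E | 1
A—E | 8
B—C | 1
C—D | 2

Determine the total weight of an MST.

11

Prim's algorithm from E:
Step 1: cheapest edge leaving the tree is B—E (1); add B.
Step 2: cheapest edge leaving the tree is B—C (1); add C.
Step 3: cheapest edge leaving the tree is C—D (2); add D.
Step 4: cheapest edge leaving the tree is A—B (7); add A.
MST edges: B—E, B—C, C—D, A—B; total weight 1+1+2+7 = 11.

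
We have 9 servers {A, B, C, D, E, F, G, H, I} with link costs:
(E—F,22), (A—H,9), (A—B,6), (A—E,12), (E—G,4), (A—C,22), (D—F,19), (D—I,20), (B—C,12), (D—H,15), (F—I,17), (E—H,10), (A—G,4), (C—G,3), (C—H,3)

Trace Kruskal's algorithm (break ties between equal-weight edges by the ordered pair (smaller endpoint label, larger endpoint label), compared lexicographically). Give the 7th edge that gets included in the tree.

F-I

Sort edges by weight, then run Kruskal:
C—G (3): add — endpoints in different components.
C—H (3): add — endpoints in different components.
A—G (4): add — endpoints in different components.
E—G (4): add — endpoints in different components.
A—B (6): add — endpoints in different components.
A—H (9): skip — A and H already connected.
E—H (10): skip — E and H already connected.
A—E (12): skip — A and E already connected.
B—C (12): skip — B and C already connected.
D—H (15): add — endpoints in different components.
F—I (17): add — endpoints in different components.
D—F (19): add — endpoints in different components.
The 7th edge added is F—I.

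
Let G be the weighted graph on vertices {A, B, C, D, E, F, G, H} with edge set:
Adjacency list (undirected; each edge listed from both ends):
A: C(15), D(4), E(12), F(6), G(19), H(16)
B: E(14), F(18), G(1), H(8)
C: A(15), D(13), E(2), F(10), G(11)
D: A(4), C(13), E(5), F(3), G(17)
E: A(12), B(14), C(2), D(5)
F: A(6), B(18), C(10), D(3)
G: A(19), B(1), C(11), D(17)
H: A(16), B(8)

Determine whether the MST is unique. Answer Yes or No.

Yes

Kruskal's algorithm — process edges by increasing weight (ties by edge label):
B–G (1): add — endpoints in different components.
C–E (2): add — endpoints in different components.
D–F (3): add — endpoints in different components.
A–D (4): add — endpoints in different components.
D–E (5): add — endpoints in different components.
A–F (6): skip — A and F already connected.
B–H (8): add — endpoints in different components.
C–F (10): skip — C and F already connected.
C–G (11): add — endpoints in different components.
Every non-tree edge has weight strictly greater than the heaviest edge on the tree path between its endpoints, so the MST is unique.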